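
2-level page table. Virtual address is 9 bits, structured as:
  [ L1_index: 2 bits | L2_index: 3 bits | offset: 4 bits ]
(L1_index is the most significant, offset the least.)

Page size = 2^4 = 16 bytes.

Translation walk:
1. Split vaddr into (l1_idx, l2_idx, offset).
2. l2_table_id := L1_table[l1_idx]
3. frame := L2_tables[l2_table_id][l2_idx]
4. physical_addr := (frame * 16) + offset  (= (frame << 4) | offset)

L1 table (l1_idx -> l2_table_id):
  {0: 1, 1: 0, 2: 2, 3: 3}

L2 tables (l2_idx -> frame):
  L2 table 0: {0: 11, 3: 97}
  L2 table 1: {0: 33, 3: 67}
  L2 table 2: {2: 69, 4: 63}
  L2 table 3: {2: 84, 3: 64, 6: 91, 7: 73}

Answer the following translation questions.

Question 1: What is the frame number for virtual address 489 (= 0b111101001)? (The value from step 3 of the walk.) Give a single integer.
Answer: 91

Derivation:
vaddr = 489: l1_idx=3, l2_idx=6
L1[3] = 3; L2[3][6] = 91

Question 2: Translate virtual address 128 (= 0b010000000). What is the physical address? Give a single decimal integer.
vaddr = 128 = 0b010000000
Split: l1_idx=1, l2_idx=0, offset=0
L1[1] = 0
L2[0][0] = 11
paddr = 11 * 16 + 0 = 176

Answer: 176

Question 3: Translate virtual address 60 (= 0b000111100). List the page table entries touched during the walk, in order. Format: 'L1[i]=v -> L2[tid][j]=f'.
Answer: L1[0]=1 -> L2[1][3]=67

Derivation:
vaddr = 60 = 0b000111100
Split: l1_idx=0, l2_idx=3, offset=12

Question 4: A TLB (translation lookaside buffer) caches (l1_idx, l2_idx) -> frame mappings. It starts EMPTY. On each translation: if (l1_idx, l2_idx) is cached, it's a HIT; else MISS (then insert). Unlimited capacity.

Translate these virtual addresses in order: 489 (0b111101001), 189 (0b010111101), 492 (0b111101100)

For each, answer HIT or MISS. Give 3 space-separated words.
Answer: MISS MISS HIT

Derivation:
vaddr=489: (3,6) not in TLB -> MISS, insert
vaddr=189: (1,3) not in TLB -> MISS, insert
vaddr=492: (3,6) in TLB -> HIT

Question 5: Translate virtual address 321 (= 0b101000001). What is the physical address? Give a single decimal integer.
Answer: 1009

Derivation:
vaddr = 321 = 0b101000001
Split: l1_idx=2, l2_idx=4, offset=1
L1[2] = 2
L2[2][4] = 63
paddr = 63 * 16 + 1 = 1009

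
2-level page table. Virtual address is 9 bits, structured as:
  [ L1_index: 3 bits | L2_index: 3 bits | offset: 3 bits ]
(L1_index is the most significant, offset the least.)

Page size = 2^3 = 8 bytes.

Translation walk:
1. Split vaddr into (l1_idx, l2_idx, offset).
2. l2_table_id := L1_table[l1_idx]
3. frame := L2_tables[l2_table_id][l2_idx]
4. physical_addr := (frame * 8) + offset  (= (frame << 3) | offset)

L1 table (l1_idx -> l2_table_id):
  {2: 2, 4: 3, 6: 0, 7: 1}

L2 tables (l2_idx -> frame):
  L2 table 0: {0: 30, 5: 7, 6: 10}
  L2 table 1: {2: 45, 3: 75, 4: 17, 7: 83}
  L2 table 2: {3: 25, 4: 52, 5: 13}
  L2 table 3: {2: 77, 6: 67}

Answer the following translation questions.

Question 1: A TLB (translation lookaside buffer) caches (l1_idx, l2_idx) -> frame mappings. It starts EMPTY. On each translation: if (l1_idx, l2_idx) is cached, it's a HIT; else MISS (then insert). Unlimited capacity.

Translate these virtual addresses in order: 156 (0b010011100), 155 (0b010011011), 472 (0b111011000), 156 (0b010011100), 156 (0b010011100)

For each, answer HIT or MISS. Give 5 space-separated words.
vaddr=156: (2,3) not in TLB -> MISS, insert
vaddr=155: (2,3) in TLB -> HIT
vaddr=472: (7,3) not in TLB -> MISS, insert
vaddr=156: (2,3) in TLB -> HIT
vaddr=156: (2,3) in TLB -> HIT

Answer: MISS HIT MISS HIT HIT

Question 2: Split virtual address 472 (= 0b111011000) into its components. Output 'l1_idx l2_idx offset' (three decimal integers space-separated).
Answer: 7 3 0

Derivation:
vaddr = 472 = 0b111011000
  top 3 bits -> l1_idx = 7
  next 3 bits -> l2_idx = 3
  bottom 3 bits -> offset = 0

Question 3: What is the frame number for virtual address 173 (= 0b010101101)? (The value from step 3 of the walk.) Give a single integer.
vaddr = 173: l1_idx=2, l2_idx=5
L1[2] = 2; L2[2][5] = 13

Answer: 13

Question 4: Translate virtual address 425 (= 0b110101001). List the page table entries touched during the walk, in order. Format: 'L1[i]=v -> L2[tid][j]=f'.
vaddr = 425 = 0b110101001
Split: l1_idx=6, l2_idx=5, offset=1

Answer: L1[6]=0 -> L2[0][5]=7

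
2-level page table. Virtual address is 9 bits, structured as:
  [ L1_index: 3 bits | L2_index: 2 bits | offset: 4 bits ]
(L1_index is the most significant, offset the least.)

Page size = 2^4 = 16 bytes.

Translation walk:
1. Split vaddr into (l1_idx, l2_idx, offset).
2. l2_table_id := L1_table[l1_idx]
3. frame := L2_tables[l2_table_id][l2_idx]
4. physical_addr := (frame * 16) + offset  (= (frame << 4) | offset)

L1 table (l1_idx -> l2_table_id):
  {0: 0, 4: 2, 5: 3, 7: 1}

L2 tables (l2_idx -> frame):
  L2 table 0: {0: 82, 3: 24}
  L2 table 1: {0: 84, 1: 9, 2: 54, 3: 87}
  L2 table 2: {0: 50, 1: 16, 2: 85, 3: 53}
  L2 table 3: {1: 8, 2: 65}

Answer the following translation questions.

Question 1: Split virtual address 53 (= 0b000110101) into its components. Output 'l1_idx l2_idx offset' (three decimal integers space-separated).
Answer: 0 3 5

Derivation:
vaddr = 53 = 0b000110101
  top 3 bits -> l1_idx = 0
  next 2 bits -> l2_idx = 3
  bottom 4 bits -> offset = 5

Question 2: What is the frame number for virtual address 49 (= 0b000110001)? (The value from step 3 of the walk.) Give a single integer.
vaddr = 49: l1_idx=0, l2_idx=3
L1[0] = 0; L2[0][3] = 24

Answer: 24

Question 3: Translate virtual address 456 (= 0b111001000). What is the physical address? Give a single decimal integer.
Answer: 1352

Derivation:
vaddr = 456 = 0b111001000
Split: l1_idx=7, l2_idx=0, offset=8
L1[7] = 1
L2[1][0] = 84
paddr = 84 * 16 + 8 = 1352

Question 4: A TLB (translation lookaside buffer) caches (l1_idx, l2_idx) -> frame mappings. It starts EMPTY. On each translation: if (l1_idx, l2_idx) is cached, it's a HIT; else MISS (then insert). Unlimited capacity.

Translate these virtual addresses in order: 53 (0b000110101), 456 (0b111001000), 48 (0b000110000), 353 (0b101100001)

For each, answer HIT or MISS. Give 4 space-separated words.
vaddr=53: (0,3) not in TLB -> MISS, insert
vaddr=456: (7,0) not in TLB -> MISS, insert
vaddr=48: (0,3) in TLB -> HIT
vaddr=353: (5,2) not in TLB -> MISS, insert

Answer: MISS MISS HIT MISS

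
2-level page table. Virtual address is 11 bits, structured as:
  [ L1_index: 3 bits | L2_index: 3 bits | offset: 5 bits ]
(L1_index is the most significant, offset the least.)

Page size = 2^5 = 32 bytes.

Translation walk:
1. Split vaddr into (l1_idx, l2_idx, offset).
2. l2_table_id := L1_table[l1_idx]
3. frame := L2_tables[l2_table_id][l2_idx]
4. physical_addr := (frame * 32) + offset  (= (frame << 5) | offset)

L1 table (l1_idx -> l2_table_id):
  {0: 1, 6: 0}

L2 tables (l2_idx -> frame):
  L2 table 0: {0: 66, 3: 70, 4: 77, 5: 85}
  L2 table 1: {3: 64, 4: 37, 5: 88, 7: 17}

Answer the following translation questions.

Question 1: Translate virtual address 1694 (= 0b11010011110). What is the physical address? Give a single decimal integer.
Answer: 2494

Derivation:
vaddr = 1694 = 0b11010011110
Split: l1_idx=6, l2_idx=4, offset=30
L1[6] = 0
L2[0][4] = 77
paddr = 77 * 32 + 30 = 2494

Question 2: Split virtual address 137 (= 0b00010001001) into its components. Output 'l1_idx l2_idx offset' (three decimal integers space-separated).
Answer: 0 4 9

Derivation:
vaddr = 137 = 0b00010001001
  top 3 bits -> l1_idx = 0
  next 3 bits -> l2_idx = 4
  bottom 5 bits -> offset = 9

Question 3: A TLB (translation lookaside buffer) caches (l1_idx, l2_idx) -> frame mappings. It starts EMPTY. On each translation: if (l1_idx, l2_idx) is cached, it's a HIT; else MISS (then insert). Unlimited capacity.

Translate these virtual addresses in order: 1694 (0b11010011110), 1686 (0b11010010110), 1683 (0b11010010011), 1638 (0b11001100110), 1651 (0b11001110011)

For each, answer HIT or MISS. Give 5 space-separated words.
Answer: MISS HIT HIT MISS HIT

Derivation:
vaddr=1694: (6,4) not in TLB -> MISS, insert
vaddr=1686: (6,4) in TLB -> HIT
vaddr=1683: (6,4) in TLB -> HIT
vaddr=1638: (6,3) not in TLB -> MISS, insert
vaddr=1651: (6,3) in TLB -> HIT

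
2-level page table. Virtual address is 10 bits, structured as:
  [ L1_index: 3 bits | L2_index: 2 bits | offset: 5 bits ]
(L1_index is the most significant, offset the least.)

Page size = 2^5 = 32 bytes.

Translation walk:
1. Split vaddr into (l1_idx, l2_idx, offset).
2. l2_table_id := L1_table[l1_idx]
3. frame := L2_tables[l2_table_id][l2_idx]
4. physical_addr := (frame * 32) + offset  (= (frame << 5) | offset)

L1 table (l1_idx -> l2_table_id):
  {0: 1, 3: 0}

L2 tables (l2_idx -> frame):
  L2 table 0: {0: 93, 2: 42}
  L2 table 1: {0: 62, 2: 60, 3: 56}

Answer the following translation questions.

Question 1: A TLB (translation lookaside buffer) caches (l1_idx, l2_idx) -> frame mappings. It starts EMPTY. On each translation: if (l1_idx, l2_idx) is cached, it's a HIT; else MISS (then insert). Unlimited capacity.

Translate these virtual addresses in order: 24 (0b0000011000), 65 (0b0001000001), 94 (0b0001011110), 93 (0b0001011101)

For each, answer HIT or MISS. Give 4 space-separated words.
Answer: MISS MISS HIT HIT

Derivation:
vaddr=24: (0,0) not in TLB -> MISS, insert
vaddr=65: (0,2) not in TLB -> MISS, insert
vaddr=94: (0,2) in TLB -> HIT
vaddr=93: (0,2) in TLB -> HIT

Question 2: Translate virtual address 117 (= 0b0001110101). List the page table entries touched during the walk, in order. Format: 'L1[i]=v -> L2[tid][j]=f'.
vaddr = 117 = 0b0001110101
Split: l1_idx=0, l2_idx=3, offset=21

Answer: L1[0]=1 -> L2[1][3]=56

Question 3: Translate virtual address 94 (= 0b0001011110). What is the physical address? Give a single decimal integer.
vaddr = 94 = 0b0001011110
Split: l1_idx=0, l2_idx=2, offset=30
L1[0] = 1
L2[1][2] = 60
paddr = 60 * 32 + 30 = 1950

Answer: 1950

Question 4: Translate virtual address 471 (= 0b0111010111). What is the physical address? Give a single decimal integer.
vaddr = 471 = 0b0111010111
Split: l1_idx=3, l2_idx=2, offset=23
L1[3] = 0
L2[0][2] = 42
paddr = 42 * 32 + 23 = 1367

Answer: 1367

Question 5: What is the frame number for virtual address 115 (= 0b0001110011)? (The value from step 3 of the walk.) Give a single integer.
Answer: 56

Derivation:
vaddr = 115: l1_idx=0, l2_idx=3
L1[0] = 1; L2[1][3] = 56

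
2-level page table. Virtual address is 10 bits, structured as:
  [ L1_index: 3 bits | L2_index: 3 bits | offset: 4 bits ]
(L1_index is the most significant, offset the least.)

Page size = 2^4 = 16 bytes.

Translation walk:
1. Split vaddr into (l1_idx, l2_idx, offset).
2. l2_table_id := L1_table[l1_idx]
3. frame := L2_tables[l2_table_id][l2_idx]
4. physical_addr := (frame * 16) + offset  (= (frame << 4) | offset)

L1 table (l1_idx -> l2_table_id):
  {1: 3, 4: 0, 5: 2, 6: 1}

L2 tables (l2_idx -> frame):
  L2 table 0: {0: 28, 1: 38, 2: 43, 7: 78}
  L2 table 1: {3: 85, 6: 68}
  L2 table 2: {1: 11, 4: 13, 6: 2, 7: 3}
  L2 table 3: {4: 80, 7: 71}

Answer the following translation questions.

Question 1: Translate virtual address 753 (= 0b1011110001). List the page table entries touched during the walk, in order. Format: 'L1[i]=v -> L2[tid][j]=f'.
vaddr = 753 = 0b1011110001
Split: l1_idx=5, l2_idx=7, offset=1

Answer: L1[5]=2 -> L2[2][7]=3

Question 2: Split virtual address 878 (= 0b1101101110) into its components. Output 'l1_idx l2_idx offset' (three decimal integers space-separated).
vaddr = 878 = 0b1101101110
  top 3 bits -> l1_idx = 6
  next 3 bits -> l2_idx = 6
  bottom 4 bits -> offset = 14

Answer: 6 6 14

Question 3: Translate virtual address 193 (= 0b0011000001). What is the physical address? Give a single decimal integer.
Answer: 1281

Derivation:
vaddr = 193 = 0b0011000001
Split: l1_idx=1, l2_idx=4, offset=1
L1[1] = 3
L2[3][4] = 80
paddr = 80 * 16 + 1 = 1281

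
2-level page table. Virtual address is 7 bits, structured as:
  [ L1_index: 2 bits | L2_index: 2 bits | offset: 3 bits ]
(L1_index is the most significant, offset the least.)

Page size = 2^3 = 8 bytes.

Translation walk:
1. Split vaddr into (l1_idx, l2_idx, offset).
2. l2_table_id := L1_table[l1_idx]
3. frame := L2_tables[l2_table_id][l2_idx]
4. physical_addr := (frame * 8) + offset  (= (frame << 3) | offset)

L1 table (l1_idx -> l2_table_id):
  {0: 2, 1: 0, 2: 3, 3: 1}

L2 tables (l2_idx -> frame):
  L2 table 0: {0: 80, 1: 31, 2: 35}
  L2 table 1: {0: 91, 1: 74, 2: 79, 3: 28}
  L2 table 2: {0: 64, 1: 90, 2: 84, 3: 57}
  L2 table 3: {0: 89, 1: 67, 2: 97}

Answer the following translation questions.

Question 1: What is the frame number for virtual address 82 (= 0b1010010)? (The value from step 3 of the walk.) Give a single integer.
vaddr = 82: l1_idx=2, l2_idx=2
L1[2] = 3; L2[3][2] = 97

Answer: 97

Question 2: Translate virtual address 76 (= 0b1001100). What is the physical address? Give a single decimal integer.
Answer: 540

Derivation:
vaddr = 76 = 0b1001100
Split: l1_idx=2, l2_idx=1, offset=4
L1[2] = 3
L2[3][1] = 67
paddr = 67 * 8 + 4 = 540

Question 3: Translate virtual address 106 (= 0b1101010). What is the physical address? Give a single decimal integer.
vaddr = 106 = 0b1101010
Split: l1_idx=3, l2_idx=1, offset=2
L1[3] = 1
L2[1][1] = 74
paddr = 74 * 8 + 2 = 594

Answer: 594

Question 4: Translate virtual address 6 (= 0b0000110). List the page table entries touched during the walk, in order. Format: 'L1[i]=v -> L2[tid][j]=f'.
Answer: L1[0]=2 -> L2[2][0]=64

Derivation:
vaddr = 6 = 0b0000110
Split: l1_idx=0, l2_idx=0, offset=6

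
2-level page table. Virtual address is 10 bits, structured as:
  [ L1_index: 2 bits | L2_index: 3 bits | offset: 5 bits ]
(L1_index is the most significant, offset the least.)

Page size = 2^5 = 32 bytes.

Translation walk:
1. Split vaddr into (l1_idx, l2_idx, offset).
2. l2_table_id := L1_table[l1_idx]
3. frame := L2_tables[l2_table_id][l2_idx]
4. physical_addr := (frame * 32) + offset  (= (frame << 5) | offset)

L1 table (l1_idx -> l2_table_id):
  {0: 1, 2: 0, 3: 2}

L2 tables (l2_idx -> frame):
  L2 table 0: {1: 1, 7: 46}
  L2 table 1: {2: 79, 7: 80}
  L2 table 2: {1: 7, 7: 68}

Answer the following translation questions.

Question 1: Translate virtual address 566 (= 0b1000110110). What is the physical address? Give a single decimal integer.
vaddr = 566 = 0b1000110110
Split: l1_idx=2, l2_idx=1, offset=22
L1[2] = 0
L2[0][1] = 1
paddr = 1 * 32 + 22 = 54

Answer: 54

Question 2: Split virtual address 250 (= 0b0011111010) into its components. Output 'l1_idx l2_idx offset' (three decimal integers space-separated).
Answer: 0 7 26

Derivation:
vaddr = 250 = 0b0011111010
  top 2 bits -> l1_idx = 0
  next 3 bits -> l2_idx = 7
  bottom 5 bits -> offset = 26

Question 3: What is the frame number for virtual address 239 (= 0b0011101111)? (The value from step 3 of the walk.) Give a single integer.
Answer: 80

Derivation:
vaddr = 239: l1_idx=0, l2_idx=7
L1[0] = 1; L2[1][7] = 80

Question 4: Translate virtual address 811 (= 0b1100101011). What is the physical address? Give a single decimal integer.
vaddr = 811 = 0b1100101011
Split: l1_idx=3, l2_idx=1, offset=11
L1[3] = 2
L2[2][1] = 7
paddr = 7 * 32 + 11 = 235

Answer: 235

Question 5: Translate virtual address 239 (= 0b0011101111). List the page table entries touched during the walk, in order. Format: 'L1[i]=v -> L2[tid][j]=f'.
vaddr = 239 = 0b0011101111
Split: l1_idx=0, l2_idx=7, offset=15

Answer: L1[0]=1 -> L2[1][7]=80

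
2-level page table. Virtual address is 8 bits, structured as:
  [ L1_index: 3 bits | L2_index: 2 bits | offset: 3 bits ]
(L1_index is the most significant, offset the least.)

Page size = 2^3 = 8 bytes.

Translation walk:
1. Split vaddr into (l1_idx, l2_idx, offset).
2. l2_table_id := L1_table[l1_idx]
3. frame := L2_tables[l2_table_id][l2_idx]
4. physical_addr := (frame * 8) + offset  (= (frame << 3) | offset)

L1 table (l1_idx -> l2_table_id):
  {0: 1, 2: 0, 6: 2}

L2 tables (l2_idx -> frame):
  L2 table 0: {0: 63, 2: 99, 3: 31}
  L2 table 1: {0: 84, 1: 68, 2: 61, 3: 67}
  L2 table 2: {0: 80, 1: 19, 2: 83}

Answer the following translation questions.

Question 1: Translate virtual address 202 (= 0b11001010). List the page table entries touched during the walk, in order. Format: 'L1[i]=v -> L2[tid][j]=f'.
vaddr = 202 = 0b11001010
Split: l1_idx=6, l2_idx=1, offset=2

Answer: L1[6]=2 -> L2[2][1]=19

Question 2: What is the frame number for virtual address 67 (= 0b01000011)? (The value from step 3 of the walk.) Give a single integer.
Answer: 63

Derivation:
vaddr = 67: l1_idx=2, l2_idx=0
L1[2] = 0; L2[0][0] = 63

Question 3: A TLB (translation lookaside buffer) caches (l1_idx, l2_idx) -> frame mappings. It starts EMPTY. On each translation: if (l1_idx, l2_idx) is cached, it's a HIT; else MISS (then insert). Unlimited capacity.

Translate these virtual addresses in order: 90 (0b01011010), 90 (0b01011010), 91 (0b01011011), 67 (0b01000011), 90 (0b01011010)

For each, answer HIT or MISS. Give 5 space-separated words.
Answer: MISS HIT HIT MISS HIT

Derivation:
vaddr=90: (2,3) not in TLB -> MISS, insert
vaddr=90: (2,3) in TLB -> HIT
vaddr=91: (2,3) in TLB -> HIT
vaddr=67: (2,0) not in TLB -> MISS, insert
vaddr=90: (2,3) in TLB -> HIT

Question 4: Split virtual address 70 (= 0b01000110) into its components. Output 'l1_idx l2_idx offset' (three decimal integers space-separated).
vaddr = 70 = 0b01000110
  top 3 bits -> l1_idx = 2
  next 2 bits -> l2_idx = 0
  bottom 3 bits -> offset = 6

Answer: 2 0 6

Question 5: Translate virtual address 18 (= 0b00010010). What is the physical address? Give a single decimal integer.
Answer: 490

Derivation:
vaddr = 18 = 0b00010010
Split: l1_idx=0, l2_idx=2, offset=2
L1[0] = 1
L2[1][2] = 61
paddr = 61 * 8 + 2 = 490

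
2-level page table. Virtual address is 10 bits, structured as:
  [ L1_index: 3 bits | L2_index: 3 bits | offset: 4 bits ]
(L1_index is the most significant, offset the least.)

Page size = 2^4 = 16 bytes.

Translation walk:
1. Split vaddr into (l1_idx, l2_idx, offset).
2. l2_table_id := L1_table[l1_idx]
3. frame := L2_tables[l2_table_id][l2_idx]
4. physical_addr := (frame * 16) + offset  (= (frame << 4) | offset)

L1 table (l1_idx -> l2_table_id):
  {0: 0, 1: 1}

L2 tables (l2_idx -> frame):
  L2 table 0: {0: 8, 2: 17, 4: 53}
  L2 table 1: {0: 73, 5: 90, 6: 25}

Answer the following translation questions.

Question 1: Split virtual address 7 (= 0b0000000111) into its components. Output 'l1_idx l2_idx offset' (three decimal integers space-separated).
vaddr = 7 = 0b0000000111
  top 3 bits -> l1_idx = 0
  next 3 bits -> l2_idx = 0
  bottom 4 bits -> offset = 7

Answer: 0 0 7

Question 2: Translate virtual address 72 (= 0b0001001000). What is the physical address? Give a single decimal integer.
Answer: 856

Derivation:
vaddr = 72 = 0b0001001000
Split: l1_idx=0, l2_idx=4, offset=8
L1[0] = 0
L2[0][4] = 53
paddr = 53 * 16 + 8 = 856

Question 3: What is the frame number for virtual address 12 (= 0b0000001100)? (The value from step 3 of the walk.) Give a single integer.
vaddr = 12: l1_idx=0, l2_idx=0
L1[0] = 0; L2[0][0] = 8

Answer: 8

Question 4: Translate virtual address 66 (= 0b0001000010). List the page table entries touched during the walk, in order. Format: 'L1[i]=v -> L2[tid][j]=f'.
Answer: L1[0]=0 -> L2[0][4]=53

Derivation:
vaddr = 66 = 0b0001000010
Split: l1_idx=0, l2_idx=4, offset=2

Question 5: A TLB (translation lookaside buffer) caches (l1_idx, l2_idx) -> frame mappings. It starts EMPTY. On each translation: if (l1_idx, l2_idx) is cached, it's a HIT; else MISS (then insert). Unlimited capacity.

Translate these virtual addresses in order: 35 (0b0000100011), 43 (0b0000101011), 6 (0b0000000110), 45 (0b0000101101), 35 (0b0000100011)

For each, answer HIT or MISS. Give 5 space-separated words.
vaddr=35: (0,2) not in TLB -> MISS, insert
vaddr=43: (0,2) in TLB -> HIT
vaddr=6: (0,0) not in TLB -> MISS, insert
vaddr=45: (0,2) in TLB -> HIT
vaddr=35: (0,2) in TLB -> HIT

Answer: MISS HIT MISS HIT HIT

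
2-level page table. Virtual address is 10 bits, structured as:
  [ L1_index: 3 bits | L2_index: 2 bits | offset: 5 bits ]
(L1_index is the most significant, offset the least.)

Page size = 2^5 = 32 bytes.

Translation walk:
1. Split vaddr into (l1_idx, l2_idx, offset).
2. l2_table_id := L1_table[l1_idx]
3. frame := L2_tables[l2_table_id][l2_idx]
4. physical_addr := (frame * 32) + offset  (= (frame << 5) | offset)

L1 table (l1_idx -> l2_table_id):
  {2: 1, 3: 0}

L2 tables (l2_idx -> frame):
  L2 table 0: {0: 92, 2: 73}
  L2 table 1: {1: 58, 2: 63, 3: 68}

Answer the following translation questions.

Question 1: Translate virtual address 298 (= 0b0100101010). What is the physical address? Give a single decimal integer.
vaddr = 298 = 0b0100101010
Split: l1_idx=2, l2_idx=1, offset=10
L1[2] = 1
L2[1][1] = 58
paddr = 58 * 32 + 10 = 1866

Answer: 1866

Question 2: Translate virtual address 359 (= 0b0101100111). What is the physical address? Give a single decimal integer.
Answer: 2183

Derivation:
vaddr = 359 = 0b0101100111
Split: l1_idx=2, l2_idx=3, offset=7
L1[2] = 1
L2[1][3] = 68
paddr = 68 * 32 + 7 = 2183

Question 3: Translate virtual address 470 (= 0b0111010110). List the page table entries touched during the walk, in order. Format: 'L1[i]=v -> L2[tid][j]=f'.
vaddr = 470 = 0b0111010110
Split: l1_idx=3, l2_idx=2, offset=22

Answer: L1[3]=0 -> L2[0][2]=73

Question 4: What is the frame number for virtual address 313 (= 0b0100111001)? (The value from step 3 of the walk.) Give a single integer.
vaddr = 313: l1_idx=2, l2_idx=1
L1[2] = 1; L2[1][1] = 58

Answer: 58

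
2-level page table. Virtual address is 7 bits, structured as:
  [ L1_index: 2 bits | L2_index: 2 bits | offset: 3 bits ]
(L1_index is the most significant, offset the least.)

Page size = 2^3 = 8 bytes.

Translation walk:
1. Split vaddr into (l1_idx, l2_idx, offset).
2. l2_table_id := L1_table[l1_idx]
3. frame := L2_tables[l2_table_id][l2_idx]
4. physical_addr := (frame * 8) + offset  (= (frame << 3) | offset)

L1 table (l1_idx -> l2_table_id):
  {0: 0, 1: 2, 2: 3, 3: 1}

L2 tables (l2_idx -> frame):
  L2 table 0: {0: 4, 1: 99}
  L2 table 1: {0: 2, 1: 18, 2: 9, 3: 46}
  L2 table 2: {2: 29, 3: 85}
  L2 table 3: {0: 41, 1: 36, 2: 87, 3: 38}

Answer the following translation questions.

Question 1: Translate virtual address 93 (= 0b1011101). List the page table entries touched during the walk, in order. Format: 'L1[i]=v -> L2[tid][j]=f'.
vaddr = 93 = 0b1011101
Split: l1_idx=2, l2_idx=3, offset=5

Answer: L1[2]=3 -> L2[3][3]=38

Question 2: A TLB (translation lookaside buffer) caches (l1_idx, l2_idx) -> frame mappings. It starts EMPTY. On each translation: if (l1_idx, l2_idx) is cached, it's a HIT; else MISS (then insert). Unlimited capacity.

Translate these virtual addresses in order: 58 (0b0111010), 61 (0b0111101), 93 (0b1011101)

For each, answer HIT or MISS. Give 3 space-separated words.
Answer: MISS HIT MISS

Derivation:
vaddr=58: (1,3) not in TLB -> MISS, insert
vaddr=61: (1,3) in TLB -> HIT
vaddr=93: (2,3) not in TLB -> MISS, insert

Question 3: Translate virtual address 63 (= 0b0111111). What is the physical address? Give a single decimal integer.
Answer: 687

Derivation:
vaddr = 63 = 0b0111111
Split: l1_idx=1, l2_idx=3, offset=7
L1[1] = 2
L2[2][3] = 85
paddr = 85 * 8 + 7 = 687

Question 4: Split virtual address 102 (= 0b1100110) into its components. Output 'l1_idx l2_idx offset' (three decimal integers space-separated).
Answer: 3 0 6

Derivation:
vaddr = 102 = 0b1100110
  top 2 bits -> l1_idx = 3
  next 2 bits -> l2_idx = 0
  bottom 3 bits -> offset = 6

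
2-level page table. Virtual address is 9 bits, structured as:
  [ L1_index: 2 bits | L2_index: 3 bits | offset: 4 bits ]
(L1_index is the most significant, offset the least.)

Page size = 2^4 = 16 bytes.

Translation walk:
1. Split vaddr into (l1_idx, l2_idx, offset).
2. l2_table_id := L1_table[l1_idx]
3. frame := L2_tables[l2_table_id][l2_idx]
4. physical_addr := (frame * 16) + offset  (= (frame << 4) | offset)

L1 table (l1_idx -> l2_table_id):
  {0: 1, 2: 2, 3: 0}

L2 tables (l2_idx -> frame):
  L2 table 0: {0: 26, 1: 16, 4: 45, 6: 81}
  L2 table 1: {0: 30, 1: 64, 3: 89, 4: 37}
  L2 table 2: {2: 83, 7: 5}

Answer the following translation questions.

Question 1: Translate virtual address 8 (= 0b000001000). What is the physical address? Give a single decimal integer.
Answer: 488

Derivation:
vaddr = 8 = 0b000001000
Split: l1_idx=0, l2_idx=0, offset=8
L1[0] = 1
L2[1][0] = 30
paddr = 30 * 16 + 8 = 488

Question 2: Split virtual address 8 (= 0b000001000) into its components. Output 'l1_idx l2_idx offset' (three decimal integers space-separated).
Answer: 0 0 8

Derivation:
vaddr = 8 = 0b000001000
  top 2 bits -> l1_idx = 0
  next 3 bits -> l2_idx = 0
  bottom 4 bits -> offset = 8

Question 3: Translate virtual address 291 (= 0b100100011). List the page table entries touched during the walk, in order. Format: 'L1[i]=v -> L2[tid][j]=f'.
Answer: L1[2]=2 -> L2[2][2]=83

Derivation:
vaddr = 291 = 0b100100011
Split: l1_idx=2, l2_idx=2, offset=3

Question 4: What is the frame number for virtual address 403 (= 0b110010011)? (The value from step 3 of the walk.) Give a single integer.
vaddr = 403: l1_idx=3, l2_idx=1
L1[3] = 0; L2[0][1] = 16

Answer: 16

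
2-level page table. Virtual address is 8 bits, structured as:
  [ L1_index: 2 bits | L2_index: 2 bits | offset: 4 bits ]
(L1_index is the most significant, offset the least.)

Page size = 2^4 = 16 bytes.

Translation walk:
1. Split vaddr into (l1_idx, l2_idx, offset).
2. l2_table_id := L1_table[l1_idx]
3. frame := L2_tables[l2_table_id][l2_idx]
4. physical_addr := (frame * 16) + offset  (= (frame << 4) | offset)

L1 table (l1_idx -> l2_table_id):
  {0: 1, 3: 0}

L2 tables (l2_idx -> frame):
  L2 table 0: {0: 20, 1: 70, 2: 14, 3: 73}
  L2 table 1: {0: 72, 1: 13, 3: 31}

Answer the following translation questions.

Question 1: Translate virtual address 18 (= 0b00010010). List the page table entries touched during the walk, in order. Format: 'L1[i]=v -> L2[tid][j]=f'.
Answer: L1[0]=1 -> L2[1][1]=13

Derivation:
vaddr = 18 = 0b00010010
Split: l1_idx=0, l2_idx=1, offset=2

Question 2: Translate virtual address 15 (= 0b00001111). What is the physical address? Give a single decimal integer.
Answer: 1167

Derivation:
vaddr = 15 = 0b00001111
Split: l1_idx=0, l2_idx=0, offset=15
L1[0] = 1
L2[1][0] = 72
paddr = 72 * 16 + 15 = 1167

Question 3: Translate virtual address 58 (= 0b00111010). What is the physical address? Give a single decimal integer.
Answer: 506

Derivation:
vaddr = 58 = 0b00111010
Split: l1_idx=0, l2_idx=3, offset=10
L1[0] = 1
L2[1][3] = 31
paddr = 31 * 16 + 10 = 506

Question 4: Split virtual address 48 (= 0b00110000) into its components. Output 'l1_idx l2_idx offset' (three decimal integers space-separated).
vaddr = 48 = 0b00110000
  top 2 bits -> l1_idx = 0
  next 2 bits -> l2_idx = 3
  bottom 4 bits -> offset = 0

Answer: 0 3 0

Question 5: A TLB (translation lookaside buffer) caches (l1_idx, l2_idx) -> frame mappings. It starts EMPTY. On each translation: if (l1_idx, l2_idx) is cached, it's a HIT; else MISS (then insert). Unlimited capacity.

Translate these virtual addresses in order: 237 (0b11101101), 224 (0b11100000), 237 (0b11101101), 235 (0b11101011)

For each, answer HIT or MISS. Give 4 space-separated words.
Answer: MISS HIT HIT HIT

Derivation:
vaddr=237: (3,2) not in TLB -> MISS, insert
vaddr=224: (3,2) in TLB -> HIT
vaddr=237: (3,2) in TLB -> HIT
vaddr=235: (3,2) in TLB -> HIT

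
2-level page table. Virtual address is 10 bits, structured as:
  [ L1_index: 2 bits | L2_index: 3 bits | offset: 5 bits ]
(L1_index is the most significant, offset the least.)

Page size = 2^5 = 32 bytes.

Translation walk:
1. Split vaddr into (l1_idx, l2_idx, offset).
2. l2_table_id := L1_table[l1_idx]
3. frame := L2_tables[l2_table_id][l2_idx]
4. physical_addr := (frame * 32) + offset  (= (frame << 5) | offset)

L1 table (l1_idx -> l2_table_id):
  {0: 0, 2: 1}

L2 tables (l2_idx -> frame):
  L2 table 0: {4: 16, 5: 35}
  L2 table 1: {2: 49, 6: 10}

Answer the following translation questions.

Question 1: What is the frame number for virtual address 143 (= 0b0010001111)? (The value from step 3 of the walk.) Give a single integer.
vaddr = 143: l1_idx=0, l2_idx=4
L1[0] = 0; L2[0][4] = 16

Answer: 16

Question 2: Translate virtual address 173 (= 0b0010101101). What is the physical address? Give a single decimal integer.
Answer: 1133

Derivation:
vaddr = 173 = 0b0010101101
Split: l1_idx=0, l2_idx=5, offset=13
L1[0] = 0
L2[0][5] = 35
paddr = 35 * 32 + 13 = 1133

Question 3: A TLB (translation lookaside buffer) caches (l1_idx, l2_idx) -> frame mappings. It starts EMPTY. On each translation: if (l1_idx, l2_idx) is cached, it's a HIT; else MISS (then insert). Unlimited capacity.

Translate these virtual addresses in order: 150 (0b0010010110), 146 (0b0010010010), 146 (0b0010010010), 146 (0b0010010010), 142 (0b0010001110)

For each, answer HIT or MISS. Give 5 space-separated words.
vaddr=150: (0,4) not in TLB -> MISS, insert
vaddr=146: (0,4) in TLB -> HIT
vaddr=146: (0,4) in TLB -> HIT
vaddr=146: (0,4) in TLB -> HIT
vaddr=142: (0,4) in TLB -> HIT

Answer: MISS HIT HIT HIT HIT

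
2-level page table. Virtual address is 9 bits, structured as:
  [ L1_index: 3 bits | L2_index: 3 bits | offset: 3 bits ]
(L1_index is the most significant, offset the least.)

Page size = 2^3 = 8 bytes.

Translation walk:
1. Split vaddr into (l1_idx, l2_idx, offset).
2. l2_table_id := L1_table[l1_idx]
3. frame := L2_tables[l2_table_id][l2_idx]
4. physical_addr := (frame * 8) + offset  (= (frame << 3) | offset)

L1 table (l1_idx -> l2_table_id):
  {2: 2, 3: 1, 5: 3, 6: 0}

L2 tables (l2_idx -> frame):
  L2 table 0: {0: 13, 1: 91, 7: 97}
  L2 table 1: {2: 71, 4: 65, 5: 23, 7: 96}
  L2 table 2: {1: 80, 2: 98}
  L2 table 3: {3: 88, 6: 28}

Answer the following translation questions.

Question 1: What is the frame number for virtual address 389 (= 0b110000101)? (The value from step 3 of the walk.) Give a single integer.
vaddr = 389: l1_idx=6, l2_idx=0
L1[6] = 0; L2[0][0] = 13

Answer: 13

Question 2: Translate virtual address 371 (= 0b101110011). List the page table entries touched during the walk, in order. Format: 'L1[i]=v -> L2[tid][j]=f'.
vaddr = 371 = 0b101110011
Split: l1_idx=5, l2_idx=6, offset=3

Answer: L1[5]=3 -> L2[3][6]=28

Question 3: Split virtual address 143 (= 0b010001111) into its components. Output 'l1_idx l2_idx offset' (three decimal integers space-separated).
Answer: 2 1 7

Derivation:
vaddr = 143 = 0b010001111
  top 3 bits -> l1_idx = 2
  next 3 bits -> l2_idx = 1
  bottom 3 bits -> offset = 7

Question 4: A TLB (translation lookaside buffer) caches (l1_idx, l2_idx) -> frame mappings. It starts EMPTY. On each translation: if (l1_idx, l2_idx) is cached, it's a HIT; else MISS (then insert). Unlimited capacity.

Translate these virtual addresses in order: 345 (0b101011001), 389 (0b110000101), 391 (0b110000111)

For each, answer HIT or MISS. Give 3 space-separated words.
Answer: MISS MISS HIT

Derivation:
vaddr=345: (5,3) not in TLB -> MISS, insert
vaddr=389: (6,0) not in TLB -> MISS, insert
vaddr=391: (6,0) in TLB -> HIT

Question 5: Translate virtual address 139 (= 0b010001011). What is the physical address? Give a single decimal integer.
vaddr = 139 = 0b010001011
Split: l1_idx=2, l2_idx=1, offset=3
L1[2] = 2
L2[2][1] = 80
paddr = 80 * 8 + 3 = 643

Answer: 643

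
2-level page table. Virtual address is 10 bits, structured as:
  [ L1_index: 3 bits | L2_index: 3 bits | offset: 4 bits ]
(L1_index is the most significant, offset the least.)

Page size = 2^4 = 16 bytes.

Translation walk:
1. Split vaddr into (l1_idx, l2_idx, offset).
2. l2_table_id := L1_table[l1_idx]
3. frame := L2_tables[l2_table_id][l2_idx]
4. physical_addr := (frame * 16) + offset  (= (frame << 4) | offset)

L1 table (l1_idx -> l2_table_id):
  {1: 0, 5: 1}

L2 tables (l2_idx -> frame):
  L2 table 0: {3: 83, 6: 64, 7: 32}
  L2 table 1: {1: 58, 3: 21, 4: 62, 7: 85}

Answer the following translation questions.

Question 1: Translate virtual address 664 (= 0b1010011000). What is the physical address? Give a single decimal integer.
vaddr = 664 = 0b1010011000
Split: l1_idx=5, l2_idx=1, offset=8
L1[5] = 1
L2[1][1] = 58
paddr = 58 * 16 + 8 = 936

Answer: 936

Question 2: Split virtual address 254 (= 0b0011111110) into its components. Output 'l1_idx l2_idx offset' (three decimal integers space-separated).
Answer: 1 7 14

Derivation:
vaddr = 254 = 0b0011111110
  top 3 bits -> l1_idx = 1
  next 3 bits -> l2_idx = 7
  bottom 4 bits -> offset = 14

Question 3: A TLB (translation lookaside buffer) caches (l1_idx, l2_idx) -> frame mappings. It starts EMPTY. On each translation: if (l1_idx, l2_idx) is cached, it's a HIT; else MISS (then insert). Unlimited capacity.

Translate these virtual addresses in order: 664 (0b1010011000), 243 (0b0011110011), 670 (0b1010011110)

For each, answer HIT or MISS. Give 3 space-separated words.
vaddr=664: (5,1) not in TLB -> MISS, insert
vaddr=243: (1,7) not in TLB -> MISS, insert
vaddr=670: (5,1) in TLB -> HIT

Answer: MISS MISS HIT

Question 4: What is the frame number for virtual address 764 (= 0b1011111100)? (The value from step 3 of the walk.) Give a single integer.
Answer: 85

Derivation:
vaddr = 764: l1_idx=5, l2_idx=7
L1[5] = 1; L2[1][7] = 85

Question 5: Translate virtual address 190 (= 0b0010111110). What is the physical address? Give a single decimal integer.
vaddr = 190 = 0b0010111110
Split: l1_idx=1, l2_idx=3, offset=14
L1[1] = 0
L2[0][3] = 83
paddr = 83 * 16 + 14 = 1342

Answer: 1342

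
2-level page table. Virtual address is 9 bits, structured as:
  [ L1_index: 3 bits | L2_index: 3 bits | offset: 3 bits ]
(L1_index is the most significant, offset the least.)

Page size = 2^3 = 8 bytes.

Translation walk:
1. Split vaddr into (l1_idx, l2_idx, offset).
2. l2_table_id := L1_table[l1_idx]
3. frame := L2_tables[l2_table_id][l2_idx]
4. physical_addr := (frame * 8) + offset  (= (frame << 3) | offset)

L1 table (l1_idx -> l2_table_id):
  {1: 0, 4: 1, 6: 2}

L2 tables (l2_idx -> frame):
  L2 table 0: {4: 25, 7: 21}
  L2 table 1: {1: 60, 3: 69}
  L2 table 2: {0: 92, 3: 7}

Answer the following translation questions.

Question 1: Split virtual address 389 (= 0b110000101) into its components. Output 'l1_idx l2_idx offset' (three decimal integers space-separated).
Answer: 6 0 5

Derivation:
vaddr = 389 = 0b110000101
  top 3 bits -> l1_idx = 6
  next 3 bits -> l2_idx = 0
  bottom 3 bits -> offset = 5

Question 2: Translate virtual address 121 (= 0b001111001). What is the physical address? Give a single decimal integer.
vaddr = 121 = 0b001111001
Split: l1_idx=1, l2_idx=7, offset=1
L1[1] = 0
L2[0][7] = 21
paddr = 21 * 8 + 1 = 169

Answer: 169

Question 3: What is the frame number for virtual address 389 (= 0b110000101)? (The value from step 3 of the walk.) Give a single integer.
vaddr = 389: l1_idx=6, l2_idx=0
L1[6] = 2; L2[2][0] = 92

Answer: 92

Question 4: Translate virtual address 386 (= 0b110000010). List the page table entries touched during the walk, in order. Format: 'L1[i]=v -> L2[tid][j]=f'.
Answer: L1[6]=2 -> L2[2][0]=92

Derivation:
vaddr = 386 = 0b110000010
Split: l1_idx=6, l2_idx=0, offset=2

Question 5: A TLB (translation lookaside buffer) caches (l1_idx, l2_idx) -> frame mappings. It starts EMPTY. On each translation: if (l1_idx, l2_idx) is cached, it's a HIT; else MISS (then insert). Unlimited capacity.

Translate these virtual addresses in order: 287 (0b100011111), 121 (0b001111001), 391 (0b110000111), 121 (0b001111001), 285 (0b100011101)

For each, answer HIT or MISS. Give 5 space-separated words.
vaddr=287: (4,3) not in TLB -> MISS, insert
vaddr=121: (1,7) not in TLB -> MISS, insert
vaddr=391: (6,0) not in TLB -> MISS, insert
vaddr=121: (1,7) in TLB -> HIT
vaddr=285: (4,3) in TLB -> HIT

Answer: MISS MISS MISS HIT HIT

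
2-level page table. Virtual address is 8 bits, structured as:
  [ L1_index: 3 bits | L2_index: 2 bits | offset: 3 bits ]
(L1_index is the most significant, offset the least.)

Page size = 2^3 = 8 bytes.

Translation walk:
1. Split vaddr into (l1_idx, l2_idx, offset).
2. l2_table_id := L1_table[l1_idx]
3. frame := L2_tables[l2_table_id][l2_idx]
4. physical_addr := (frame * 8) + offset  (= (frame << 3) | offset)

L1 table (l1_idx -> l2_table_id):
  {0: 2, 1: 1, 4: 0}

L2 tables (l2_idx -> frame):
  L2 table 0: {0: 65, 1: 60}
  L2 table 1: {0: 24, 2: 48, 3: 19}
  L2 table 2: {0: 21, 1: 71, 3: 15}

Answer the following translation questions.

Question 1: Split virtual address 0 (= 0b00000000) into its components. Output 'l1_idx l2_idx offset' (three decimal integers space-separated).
vaddr = 0 = 0b00000000
  top 3 bits -> l1_idx = 0
  next 2 bits -> l2_idx = 0
  bottom 3 bits -> offset = 0

Answer: 0 0 0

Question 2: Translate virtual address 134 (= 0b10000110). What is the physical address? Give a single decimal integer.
Answer: 526

Derivation:
vaddr = 134 = 0b10000110
Split: l1_idx=4, l2_idx=0, offset=6
L1[4] = 0
L2[0][0] = 65
paddr = 65 * 8 + 6 = 526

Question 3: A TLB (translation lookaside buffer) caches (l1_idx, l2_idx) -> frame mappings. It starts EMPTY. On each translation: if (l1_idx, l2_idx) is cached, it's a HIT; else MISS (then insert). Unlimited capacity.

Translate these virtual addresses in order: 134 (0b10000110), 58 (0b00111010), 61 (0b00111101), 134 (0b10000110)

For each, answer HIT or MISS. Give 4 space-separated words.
vaddr=134: (4,0) not in TLB -> MISS, insert
vaddr=58: (1,3) not in TLB -> MISS, insert
vaddr=61: (1,3) in TLB -> HIT
vaddr=134: (4,0) in TLB -> HIT

Answer: MISS MISS HIT HIT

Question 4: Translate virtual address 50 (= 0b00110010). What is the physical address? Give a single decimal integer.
vaddr = 50 = 0b00110010
Split: l1_idx=1, l2_idx=2, offset=2
L1[1] = 1
L2[1][2] = 48
paddr = 48 * 8 + 2 = 386

Answer: 386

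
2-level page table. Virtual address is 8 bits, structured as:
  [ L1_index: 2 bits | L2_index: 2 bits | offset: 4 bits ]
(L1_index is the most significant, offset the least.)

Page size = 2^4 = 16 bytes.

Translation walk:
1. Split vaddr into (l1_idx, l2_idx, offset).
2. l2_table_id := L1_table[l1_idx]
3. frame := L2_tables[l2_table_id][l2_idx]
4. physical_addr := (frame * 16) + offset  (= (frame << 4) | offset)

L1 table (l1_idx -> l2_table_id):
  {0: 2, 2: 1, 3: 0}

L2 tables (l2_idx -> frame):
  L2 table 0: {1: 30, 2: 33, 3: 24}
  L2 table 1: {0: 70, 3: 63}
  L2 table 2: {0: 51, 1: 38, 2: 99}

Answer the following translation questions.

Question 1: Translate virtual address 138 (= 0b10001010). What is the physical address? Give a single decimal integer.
vaddr = 138 = 0b10001010
Split: l1_idx=2, l2_idx=0, offset=10
L1[2] = 1
L2[1][0] = 70
paddr = 70 * 16 + 10 = 1130

Answer: 1130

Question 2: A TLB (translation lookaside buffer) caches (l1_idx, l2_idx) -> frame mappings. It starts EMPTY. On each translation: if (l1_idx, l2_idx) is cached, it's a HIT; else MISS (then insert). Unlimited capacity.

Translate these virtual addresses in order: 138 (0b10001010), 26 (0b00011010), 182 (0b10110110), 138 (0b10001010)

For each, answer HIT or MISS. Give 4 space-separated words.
vaddr=138: (2,0) not in TLB -> MISS, insert
vaddr=26: (0,1) not in TLB -> MISS, insert
vaddr=182: (2,3) not in TLB -> MISS, insert
vaddr=138: (2,0) in TLB -> HIT

Answer: MISS MISS MISS HIT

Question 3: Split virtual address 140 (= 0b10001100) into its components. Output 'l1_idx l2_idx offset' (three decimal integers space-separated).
Answer: 2 0 12

Derivation:
vaddr = 140 = 0b10001100
  top 2 bits -> l1_idx = 2
  next 2 bits -> l2_idx = 0
  bottom 4 bits -> offset = 12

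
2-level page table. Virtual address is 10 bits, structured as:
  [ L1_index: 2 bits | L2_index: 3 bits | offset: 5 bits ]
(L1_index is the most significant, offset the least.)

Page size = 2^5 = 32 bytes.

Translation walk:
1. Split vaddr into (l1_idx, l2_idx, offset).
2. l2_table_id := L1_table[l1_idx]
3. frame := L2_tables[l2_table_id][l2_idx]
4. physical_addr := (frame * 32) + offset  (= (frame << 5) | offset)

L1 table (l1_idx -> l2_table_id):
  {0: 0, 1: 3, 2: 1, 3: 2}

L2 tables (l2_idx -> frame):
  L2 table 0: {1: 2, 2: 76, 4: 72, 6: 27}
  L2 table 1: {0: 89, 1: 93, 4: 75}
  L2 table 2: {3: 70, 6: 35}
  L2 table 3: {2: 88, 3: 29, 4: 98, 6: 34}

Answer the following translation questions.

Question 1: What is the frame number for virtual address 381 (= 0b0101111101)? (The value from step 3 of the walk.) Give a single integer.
vaddr = 381: l1_idx=1, l2_idx=3
L1[1] = 3; L2[3][3] = 29

Answer: 29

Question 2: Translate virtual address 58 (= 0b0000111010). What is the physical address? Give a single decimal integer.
vaddr = 58 = 0b0000111010
Split: l1_idx=0, l2_idx=1, offset=26
L1[0] = 0
L2[0][1] = 2
paddr = 2 * 32 + 26 = 90

Answer: 90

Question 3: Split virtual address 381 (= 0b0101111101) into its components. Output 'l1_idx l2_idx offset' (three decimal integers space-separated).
Answer: 1 3 29

Derivation:
vaddr = 381 = 0b0101111101
  top 2 bits -> l1_idx = 1
  next 3 bits -> l2_idx = 3
  bottom 5 bits -> offset = 29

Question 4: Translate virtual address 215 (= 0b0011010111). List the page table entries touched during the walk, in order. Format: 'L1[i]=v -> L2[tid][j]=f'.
vaddr = 215 = 0b0011010111
Split: l1_idx=0, l2_idx=6, offset=23

Answer: L1[0]=0 -> L2[0][6]=27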